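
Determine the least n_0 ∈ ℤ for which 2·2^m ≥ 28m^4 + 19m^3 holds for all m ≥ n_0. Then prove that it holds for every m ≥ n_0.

n_0 = 22

At m = 21: 4194304 < 5621427, so the inequality fails and n_0 ≥ 22. We prove 2·2^m ≥ 28m^4 + 19m^3 for all m ≥ 22.
Base case (m = 22): 2·2^m = 8388608 and 28m^4 + 19m^3 = 6761480, so 8388608 ≥ 6761480.
Suppose the result is true for m = p, so 2·2^p ≥ 28p^4 + 19p^3.
Then 2·2^(p + 1) = 2·(2·2^p) ≥ 2·(28p^4 + 19p^3).
Also, for p ≥ 22 we have 2·(28p^4 + 19p^3) ≥ 28(p+1)^4 + 19(p+1)^3, since 2·(28p^4 + 19p^3) − (28(p+1)^4 + 19(p+1)^3) = 28p^4 - 93p^3 - 225p^2 - 169p - 47, which is nonnegative for all p ≥ 22.
Combining, 2·2^(p + 1) ≥ 28(p+1)^4 + 19(p+1)^3.
This completes the induction.
Hence the smallest such n_0 is 22.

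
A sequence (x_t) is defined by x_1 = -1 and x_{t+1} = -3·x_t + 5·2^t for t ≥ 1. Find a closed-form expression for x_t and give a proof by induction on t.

Computing the first terms: x_1 = -1, x_2 = 13, x_3 = -19. This suggests x_t = (-3)^t + 2^t.
For the base case t = 1: the formula gives -1 = -1 = x_1.
Inductive step: suppose the statement holds for some i ≥ 1, so x_i = (-3)^i + 2^i.
Then x_{i+1} = -3·x_i + 5·2^i = -3·((-3)^i + 2^i) + 5·2^i = (-3)^(i + 1) + 2^(i + 1),
which is the claimed formula at t = i+1.
Hence, by induction on t, the claim holds for every t ≥ 1.

x_t = (-3)^t + 2^t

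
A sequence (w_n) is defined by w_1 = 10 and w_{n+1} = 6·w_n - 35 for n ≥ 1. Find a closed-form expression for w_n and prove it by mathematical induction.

Computing the first terms: w_1 = 10, w_2 = 25, w_3 = 115. This suggests w_n = 3·6^(n - 1) + 7.
Base case (n = 1): the formula gives 10 = 10 = w_1.
Inductive step: suppose the statement holds for some i ≥ 1, so w_i = 3·6^(i - 1) + 7.
Then w_{i+1} = 6·w_i - 35 = 6·(3·6^(i - 1) + 7) - 35 = 3·6^i + 7 = 3·6^((i+1) - 1) + 7,
which is the claimed formula at n = i+1.
Hence, by induction on n, the claim holds for every n ≥ 1.

w_n = 3·6^(n - 1) + 7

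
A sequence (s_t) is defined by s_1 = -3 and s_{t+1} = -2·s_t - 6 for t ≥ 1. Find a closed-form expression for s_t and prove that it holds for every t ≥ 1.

s_t = -(-2)^(t - 1) - 2

Computing the first terms: s_1 = -3, s_2 = 0, s_3 = -6. This suggests s_t = -(-2)^(t - 1) - 2.
Base case (t = 1): the formula gives -3 = -3 = s_1.
Suppose the result is true for t = p, so s_p = -(-2)^(p - 1) - 2.
Then s_{p+1} = -2·s_p - 6 = -2·(-(-2)^(p - 1) - 2) - 6 = -(-2)^p - 2 = -(-2)^((p+1) - 1) - 2,
which is the claimed formula at t = p+1.
By induction, the statement is established for all t ≥ 1.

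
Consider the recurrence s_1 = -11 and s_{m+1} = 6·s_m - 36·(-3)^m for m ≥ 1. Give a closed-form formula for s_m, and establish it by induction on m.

Computing the first terms: s_1 = -11, s_2 = 42, s_3 = -72. This suggests s_m = 4(-3)^m + 6^(m - 1).
Base case (m = 1): the formula gives -11 = -11 = s_1.
Suppose the result is true for m = i, so s_i = 4(-3)^i + 6^(i - 1).
Then s_{i+1} = 6·s_i - 36·(-3)^i = 6·(4(-3)^i + 6^(i - 1)) - 36·(-3)^i = 4(-3)^(i + 1) + 6^i = 4(-3)^(i+1) + 6^((i+1) - 1),
which is the claimed formula at m = i+1.
By the principle of mathematical induction, the result holds for all m ≥ 1.

s_m = 4(-3)^m + 6^(m - 1)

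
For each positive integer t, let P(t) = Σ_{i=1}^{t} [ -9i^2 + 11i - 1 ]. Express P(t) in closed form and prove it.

P(t) = -t(3t^2 - t - 3)

We claim P(t) = -t(3t^2 - t - 3) for all t ≥ 1.
When t = 1: P(1) = 1, and the closed form gives 1. They agree.
Inductive step: suppose the statement holds for some i ≥ 1, so P(i) = i(-3i^2 + i + 3).
Then P(i+1) = P(i) + (-9i^2 - 7i + 1) = (i(-3i^2 + i + 3)) + (-9i^2 - 7i + 1).
Simplifying, P(i+1) = -(i + 1)(3i^2 + 5i - 1) = -(i+1)(3(i+1)^2 - (i+1) - 3),
which is the closed form with t = i+1.
This completes the induction.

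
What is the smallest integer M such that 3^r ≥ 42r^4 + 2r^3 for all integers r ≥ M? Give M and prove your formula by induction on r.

At r = 12: 531441 < 874368, so the inequality fails and M ≥ 13. We prove 3^r ≥ 42r^4 + 2r^3 for all r ≥ 13.
Base case (r = 13): 3^r = 1594323 and 42r^4 + 2r^3 = 1203956, so 1594323 ≥ 1203956.
Inductive step: assume the claim holds for r = i, so 3^i ≥ 42i^4 + 2i^3.
Then 3^(i + 1) = 3·(3^i) ≥ 3·(42i^4 + 2i^3).
Also, for i ≥ 13 we have 3·(42i^4 + 2i^3) ≥ 42(i+1)^4 + 2(i+1)^3, since 3·(42i^4 + 2i^3) − (42(i+1)^4 + 2(i+1)^3) = 84i^4 - 164i^3 - 258i^2 - 174i - 44, which is nonnegative for all i ≥ 13.
Combining, 3^(i + 1) ≥ 42(i+1)^4 + 2(i+1)^3.
Hence, by induction on r, the claim holds for every r ≥ 13.
Hence the smallest such M is 13.

M = 13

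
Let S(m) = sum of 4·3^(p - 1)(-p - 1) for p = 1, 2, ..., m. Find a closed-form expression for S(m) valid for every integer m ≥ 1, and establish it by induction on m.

We claim S(m) = -3^m(2m + 1) + 1 for all m ≥ 1.
When m = 1: S(1) = -8, and the closed form gives -8. They agree.
Inductive step: suppose the statement holds for some p ≥ 1, so S(p) = -3^p(2p + 1) + 1.
Then S(p+1) = S(p) + (4·3^p(-p - 2)) = (-3^p(2p + 1) + 1) + (4·3^p(-p - 2)).
Simplifying, S(p+1) = -6·3^p·p - 9·3^p + 1 = -3^(p+1)(2(p+1) + 1) + 1,
which is the closed form with m = p+1.
This completes the induction.

S(m) = -3^m(2m + 1) + 1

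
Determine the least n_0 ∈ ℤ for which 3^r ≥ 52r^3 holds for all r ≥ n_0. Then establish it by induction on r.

n_0 = 10

At r = 9: 19683 < 37908, so the inequality fails and n_0 ≥ 10. We prove 3^r ≥ 52r^3 for all r ≥ 10.
Base step (r = 10): 3^r = 59049 and 52r^3 = 52000, so 59049 ≥ 52000.
For the inductive step, assume it holds for an arbitrary p ≥ 10, so 3^p ≥ 52p^3.
Then 3^(p + 1) = 3·(3^p) ≥ 3·(52p^3).
Also, for p ≥ 10 we have 3·(52p^3) ≥ 52(p+1)^3, since 3 ≥ (1 + 1/p)^3 for all p ≥ 10.
Combining, 3^(p + 1) ≥ 52(p+1)^3.
This completes the induction.
Hence the smallest such n_0 is 10.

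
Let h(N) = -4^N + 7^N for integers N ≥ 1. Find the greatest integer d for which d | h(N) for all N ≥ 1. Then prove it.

Computing the first values: h(1) = 3 and h(2) = 33; gcd(3, 33) = 3, so d ≤ 3.
We prove 3 | -4^N + 7^N for all N ≥ 1 by induction on N.
Base case (N = 1): h(1) = 3 = 3·(1), so 3 | h(1).
For the inductive step, assume it holds for an arbitrary m ≥ 1, i.e. 3 | h(m). Then
7^{m+1} − 4^{m+1} = 7·7^m − 4·4^m = 7·(7^m − 4^m) + (3)·4^m. The first term is divisible by 3 by the inductive hypothesis, and the second term (3)·4^m is divisible by 3 since 3 | 3. Hence 3 | h(m+1).
By the principle of mathematical induction, the result holds for all N ≥ 1.
Therefore the largest such d is 3.

d = 3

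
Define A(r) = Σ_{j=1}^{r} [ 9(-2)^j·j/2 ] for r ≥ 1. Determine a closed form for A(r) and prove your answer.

A(r) = (-2)^r(3r + 1) - 1

We claim A(r) = (-2)^r(3r + 1) - 1 for all r ≥ 1.
Base step (r = 1): A(1) = -9, and the closed form gives -9. They agree.
Inductive step: assume the claim holds for r = j, so A(j) = (-2)^j(3j + 1) - 1.
Then A(j+1) = A(j) + (9(-2)^j(-j - 1)) = ((-2)^j(3j + 1) - 1) + (9(-2)^j(-j - 1)).
Simplifying, A(j+1) = -6(-2)^j·j - 8(-2)^j - 1 = (-2)^(j+1)(3(j+1) + 1) - 1,
which is the closed form with r = j+1.
This completes the induction.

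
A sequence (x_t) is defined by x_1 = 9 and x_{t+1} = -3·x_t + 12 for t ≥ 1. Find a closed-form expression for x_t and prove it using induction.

Computing the first terms: x_1 = 9, x_2 = -15, x_3 = 57. This suggests x_t = -2(-3)^t + 3.
Base step (t = 1): the formula gives 9 = 9 = x_1.
Suppose the result is true for t = k, so x_k = -2(-3)^k + 3.
Then x_{k+1} = -3·x_k + 12 = -3·(-2(-3)^k + 3) + 12 = -2(-3)^(k + 1) + 3,
which is the claimed formula at t = k+1.
By induction, the statement is established for all t ≥ 1.

x_t = -2(-3)^t + 3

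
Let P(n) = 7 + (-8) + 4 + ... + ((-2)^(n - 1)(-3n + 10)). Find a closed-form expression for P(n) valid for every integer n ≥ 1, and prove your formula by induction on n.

P(n) = (-2)^n(n - 3) + 3

We claim P(n) = (-2)^n(n - 3) + 3 for all n ≥ 1.
When n = 1: P(1) = 7, and the closed form gives 7. They agree.
Suppose the result is true for n = k, so P(k) = (-2)^k(k - 3) + 3.
Then P(k+1) = P(k) + ((-2)^k(-3k + 7)) = ((-2)^k(k - 3) + 3) + ((-2)^k(-3k + 7)).
Simplifying, P(k+1) = (-2)^(k + 1)k + (-2)^(k + 2) + 3 = (-2)^(k+1)((k+1) - 3) + 3,
which is the closed form with n = k+1.
By the principle of mathematical induction, the result holds for all n ≥ 1.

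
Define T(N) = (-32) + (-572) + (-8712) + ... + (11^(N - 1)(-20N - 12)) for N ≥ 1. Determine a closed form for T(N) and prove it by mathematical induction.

We claim T(N) = -11^N(2N + 1) + 1 for all N ≥ 1.
For the base case N = 1: T(1) = -32, and the closed form gives -32. They agree.
For the inductive step, assume it holds for an arbitrary i ≥ 1, so T(i) = -11^i(2i + 1) + 1.
Then T(i+1) = T(i) + (11^i(-20i - 32)) = (-11^i(2i + 1) + 1) + (11^i(-20i - 32)).
Simplifying, T(i+1) = -22·11^i·i - 33·11^i + 1 = -11^(i+1)(2(i+1) + 1) + 1,
which is the closed form with N = i+1.
By the principle of mathematical induction, the result holds for all N ≥ 1.

T(N) = -11^N(2N + 1) + 1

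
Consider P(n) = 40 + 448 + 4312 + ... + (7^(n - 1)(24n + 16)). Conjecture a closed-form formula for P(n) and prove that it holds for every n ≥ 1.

We claim P(n) = 2·7^n(2n + 1) - 2 for all n ≥ 1.
Base step (n = 1): P(1) = 40, and the closed form gives 40. They agree.
Inductive step: suppose the statement holds for some p ≥ 1, so P(p) = 2·7^p(2p + 1) - 2.
Then P(p+1) = P(p) + (7^p(24p + 40)) = (2·7^p(2p + 1) - 2) + (7^p(24p + 40)).
Simplifying, P(p+1) = 28·7^p·p + 42·7^p - 2 = 2·7^(p+1)(2(p+1) + 1) - 2,
which is the closed form with n = p+1.
This completes the induction.

P(n) = 2·7^n(2n + 1) - 2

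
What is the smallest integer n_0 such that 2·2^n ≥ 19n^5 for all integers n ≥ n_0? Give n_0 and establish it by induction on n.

n_0 = 28

At n = 27: 268435456 < 272629233, so the inequality fails and n_0 ≥ 28. We prove 2·2^n ≥ 19n^5 for all n ≥ 28.
Base case (n = 28): 2·2^n = 536870912 and 19n^5 = 326996992, so 536870912 ≥ 326996992.
Inductive step: suppose the statement holds for some i ≥ 28, so 2·2^i ≥ 19i^5.
Then 2·2^(i + 1) = 2·(2·2^i) ≥ 2·(19i^5).
Also, for i ≥ 28 we have 2·(19i^5) ≥ 19(i+1)^5, since 2 ≥ (1 + 1/i)^5 for all i ≥ 28.
Combining, 2·2^(i + 1) ≥ 19(i+1)^5.
By the principle of mathematical induction, the result holds for all n ≥ 28.
Hence the smallest such n_0 is 28.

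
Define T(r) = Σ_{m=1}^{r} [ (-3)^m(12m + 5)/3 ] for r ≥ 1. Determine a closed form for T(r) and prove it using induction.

We claim T(r) = (-3)^r(3r + 2) - 2 for all r ≥ 1.
Base step (r = 1): T(1) = -17, and the closed form gives -17. They agree.
Inductive step: assume the claim holds for r = m, so T(m) = (-3)^m(3m + 2) - 2.
Then T(m+1) = T(m) + ((-3)^m(-12m - 17)) = ((-3)^m(3m + 2) - 2) + ((-3)^m(-12m - 17)).
Simplifying, T(m+1) = -9(-3)^m·m - 15(-3)^m - 2 = (-3)^(m+1)(3(m+1) + 2) - 2,
which is the closed form with r = m+1.
By the principle of mathematical induction, the result holds for all r ≥ 1.

T(r) = (-3)^r(3r + 2) - 2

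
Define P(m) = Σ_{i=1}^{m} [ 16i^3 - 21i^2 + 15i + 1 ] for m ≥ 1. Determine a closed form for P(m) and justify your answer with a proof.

P(m) = m(4m^3 + m^2 + m + 5)

We claim P(m) = m(4m^3 + m^2 + m + 5) for all m ≥ 1.
For the base case m = 1: P(1) = 11, and the closed form gives 11. They agree.
For the inductive step, assume it holds for an arbitrary i ≥ 1, so P(i) = i(4i^3 + i^2 + i + 5).
Then P(i+1) = P(i) + (16i^3 + 27i^2 + 21i + 11) = (i(4i^3 + i^2 + i + 5)) + (16i^3 + 27i^2 + 21i + 11).
Simplifying, P(i+1) = (i + 1)(4i^3 + 13i^2 + 15i + 11) = (i+1)(4(i+1)^3 + (i+1)^2 + (i+1) + 5),
which is the closed form with m = i+1.
Hence, by induction on m, the claim holds for every m ≥ 1.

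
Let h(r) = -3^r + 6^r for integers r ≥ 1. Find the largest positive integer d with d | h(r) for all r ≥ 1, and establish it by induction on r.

Computing the first values: h(1) = 3 and h(2) = 27; gcd(3, 27) = 3, so d ≤ 3.
We prove 3 | -3^r + 6^r for all r ≥ 1 by induction on r.
Base case (r = 1): h(1) = 3 = 3·(1), so 3 | h(1).
Inductive step: suppose the statement holds for some m ≥ 1, i.e. 3 | h(m). Then
6^{m+1} − 3^{m+1} = 6·6^m − 3·3^m = 6·(6^m − 3^m) + (3)·3^m. The first term is divisible by 3 by the inductive hypothesis, and the second term (3)·3^m is divisible by 3 since 3 | 3. Hence 3 | h(m+1).
By the principle of mathematical induction, the result holds for all r ≥ 1.
Therefore the largest such d is 3.

d = 3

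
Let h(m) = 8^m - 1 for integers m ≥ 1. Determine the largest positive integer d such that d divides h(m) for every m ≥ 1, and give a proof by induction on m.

Computing the first values: h(1) = 7 and h(2) = 63; gcd(7, 63) = 7, so d ≤ 7.
We prove 7 | 8^m - 1 for all m ≥ 1 by induction on m.
Base case (m = 1): h(1) = 7 = 7·(1), so 7 | h(1).
For the inductive step, assume it holds for an arbitrary j ≥ 1, i.e. 7 | h(j). Then
8^{j+1} − 1^{j+1} = 8·8^j − 1·1^j = 8·(8^j − 1^j) + (7)·1^j. The first term is divisible by 7 by the inductive hypothesis, and the second term (7)·1^j is divisible by 7 since 7 | 7. Hence 7 | h(j+1).
Hence, by induction on m, the claim holds for every m ≥ 1.
Therefore the largest such d is 7.

d = 7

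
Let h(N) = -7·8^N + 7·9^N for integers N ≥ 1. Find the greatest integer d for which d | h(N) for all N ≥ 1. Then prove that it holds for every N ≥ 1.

d = 7

Computing the first values: h(1) = 7 and h(2) = 119; gcd(7, 119) = 7, so d ≤ 7.
We prove 7 | -7·8^N + 7·9^N for all N ≥ 1 by induction on N.
For the base case N = 1: h(1) = 7 = 7·(1), so 7 | h(1).
Inductive step: suppose the statement holds for some p ≥ 1, i.e. 7 | h(p). Then
h(p+1) − 9·h(p) = (-7·8^(p+1) + 7·9^(p+1)) − 9·(-7·8^p + 7·9^p) = (-7)·8^p·(8 − 9) = (7)·8^p. Since 7 | h(p) by the inductive hypothesis, 7 | 9·h(p); and 7 | 7 since 7 = 7·1. Therefore 7 | h(p+1).
This completes the induction.
Therefore the largest such d is 7.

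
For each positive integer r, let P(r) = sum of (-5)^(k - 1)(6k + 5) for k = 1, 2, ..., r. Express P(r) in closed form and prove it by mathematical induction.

P(r) = -(-5)^r(r + 1) + 1

We claim P(r) = -(-5)^r(r + 1) + 1 for all r ≥ 1.
For the base case r = 1: P(1) = 11, and the closed form gives 11. They agree.
Suppose the result is true for r = k, so P(k) = -(-5)^k(k + 1) + 1.
Then P(k+1) = P(k) + ((-5)^k(6k + 11)) = (-(-5)^k(k + 1) + 1) + ((-5)^k(6k + 11)).
Simplifying, P(k+1) = 5(-5)^k·k + 10(-5)^k + 1 = -(-5)^(k+1)((k+1) + 1) + 1,
which is the closed form with r = k+1.
This completes the induction.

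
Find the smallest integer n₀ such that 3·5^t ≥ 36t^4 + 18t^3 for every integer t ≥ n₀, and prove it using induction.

At t = 6: 46875 < 50544, so the inequality fails and n₀ ≥ 7. We prove 3·5^t ≥ 36t^4 + 18t^3 for all t ≥ 7.
When t = 7: 3·5^t = 234375 and 36t^4 + 18t^3 = 92610, so 234375 ≥ 92610.
Inductive step: suppose the statement holds for some m ≥ 7, so 3·5^m ≥ 36m^4 + 18m^3.
Then 3·5^(m + 1) = 5·(3·5^m) ≥ 5·(36m^4 + 18m^3).
Also, for m ≥ 7 we have 5·(36m^4 + 18m^3) ≥ 36(m+1)^4 + 18(m+1)^3, since 5·(36m^4 + 18m^3) − (36(m+1)^4 + 18(m+1)^3) = 144m^4 - 72m^3 - 270m^2 - 198m - 54, which is nonnegative for all m ≥ 7.
Combining, 3·5^(m + 1) ≥ 36(m+1)^4 + 18(m+1)^3.
This completes the induction.
Hence the smallest such n₀ is 7.

n₀ = 7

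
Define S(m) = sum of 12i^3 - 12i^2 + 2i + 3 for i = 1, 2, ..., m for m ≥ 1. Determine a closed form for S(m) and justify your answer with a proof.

S(m) = m(3m^3 + 2m^2 - 2m + 2)

We claim S(m) = m(3m^3 + 2m^2 - 2m + 2) for all m ≥ 1.
Base step (m = 1): S(1) = 5, and the closed form gives 5. They agree.
Inductive step: assume the claim holds for m = i, so S(i) = i(3i^3 + 2i^2 - 2i + 2).
Then S(i+1) = S(i) + (12i^3 + 24i^2 + 14i + 5) = (i(3i^3 + 2i^2 - 2i + 2)) + (12i^3 + 24i^2 + 14i + 5).
Simplifying, S(i+1) = (i + 1)(3i^3 + 11i^2 + 11i + 5) = (i+1)(3(i+1)^3 + 2(i+1)^2 - 2(i+1) + 2),
which is the closed form with m = i+1.
By induction, the statement is established for all m ≥ 1.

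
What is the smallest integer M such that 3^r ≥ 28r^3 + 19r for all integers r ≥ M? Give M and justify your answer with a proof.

M = 10

At r = 9: 19683 < 20583, so the inequality fails and M ≥ 10. We prove 3^r ≥ 28r^3 + 19r for all r ≥ 10.
For the base case r = 10: 3^r = 59049 and 28r^3 + 19r = 28190, so 59049 ≥ 28190.
Inductive step: assume the claim holds for r = p, so 3^p ≥ 28p^3 + 19p.
Then 3^(p + 1) = 3·(3^p) ≥ 3·(28p^3 + 19p).
Also, for p ≥ 10 we have 3·(28p^3 + 19p) ≥ 28(p+1)^3 + 19(p+1), since 3·(28p^3 + 19p) − (28(p+1)^3 + 19(p+1)) = 56p^3 - 84p^2 - 46p - 47, which is nonnegative for all p ≥ 10.
Combining, 3^(p + 1) ≥ 28(p+1)^3 + 19(p+1).
By the principle of mathematical induction, the result holds for all r ≥ 10.
Hence the smallest such M is 10.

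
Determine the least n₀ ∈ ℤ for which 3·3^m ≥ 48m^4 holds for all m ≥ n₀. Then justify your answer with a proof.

At m = 11: 531441 < 702768, so the inequality fails and n₀ ≥ 12. We prove 3·3^m ≥ 48m^4 for all m ≥ 12.
For the base case m = 12: 3·3^m = 1594323 and 48m^4 = 995328, so 1594323 ≥ 995328.
Inductive step: assume the claim holds for m = p, so 3·3^p ≥ 48p^4.
Then 3·3^(p + 1) = 3·(3·3^p) ≥ 3·(48p^4).
Also, for p ≥ 12 we have 3·(48p^4) ≥ 48(p+1)^4, since 3 ≥ (1 + 1/p)^4 for all p ≥ 12.
Combining, 3·3^(p + 1) ≥ 48(p+1)^4.
Hence, by induction on m, the claim holds for every m ≥ 12.
Hence the smallest such n₀ is 12.

n₀ = 12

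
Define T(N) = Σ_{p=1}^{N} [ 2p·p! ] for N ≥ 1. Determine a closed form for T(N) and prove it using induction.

We claim T(N) = (2N + 2)N! - 2 for all N ≥ 1.
Base case (N = 1): T(1) = 2, and the closed form gives 2. They agree.
Suppose the result is true for N = p, so T(p) = (2p + 2)p! - 2.
Then T(p+1) = T(p) + (2(p + 1)(p + 1)!) = ((2p + 2)p! - 2) + (2(p + 1)(p + 1)!).
Simplifying, T(p+1) = (2(p+1) + 2)(p+1)! - 2,
which is the closed form with N = p+1.
This completes the induction.

T(N) = (2N + 2)N! - 2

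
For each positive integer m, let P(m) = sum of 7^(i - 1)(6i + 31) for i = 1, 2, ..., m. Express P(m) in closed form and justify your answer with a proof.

P(m) = 7^m(m + 5) - 5

We claim P(m) = 7^m(m + 5) - 5 for all m ≥ 1.
For the base case m = 1: P(1) = 37, and the closed form gives 37. They agree.
Suppose the result is true for m = i, so P(i) = 7^i(i + 5) - 5.
Then P(i+1) = P(i) + (7^i(6i + 37)) = (7^i(i + 5) - 5) + (7^i(6i + 37)).
Simplifying, P(i+1) = 7·7^i·i + 42·7^i - 5 = 7^(i+1)((i+1) + 5) - 5,
which is the closed form with m = i+1.
Hence, by induction on m, the claim holds for every m ≥ 1.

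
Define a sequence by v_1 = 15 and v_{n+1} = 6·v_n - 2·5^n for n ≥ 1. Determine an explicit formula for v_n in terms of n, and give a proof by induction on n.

v_n = 2·5^n + 5·6^(n - 1)

Computing the first terms: v_1 = 15, v_2 = 80, v_3 = 430. This suggests v_n = 2·5^n + 5·6^(n - 1).
For the base case n = 1: the formula gives 15 = 15 = v_1.
Inductive step: assume the claim holds for n = k, so v_k = 2·5^k + 5·6^(k - 1).
Then v_{k+1} = 6·v_k - 2·5^k = 6·(2·5^k + 5·6^(k - 1)) - 2·5^k = 2·5^(k + 1) + 5·6^k = 2·5^(k+1) + 5·6^((k+1) - 1),
which is the claimed formula at n = k+1.
Hence, by induction on n, the claim holds for every n ≥ 1.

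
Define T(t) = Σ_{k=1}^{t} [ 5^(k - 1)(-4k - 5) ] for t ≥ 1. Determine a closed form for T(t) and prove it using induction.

We claim T(t) = -5^t(t + 1) + 1 for all t ≥ 1.
Base step (t = 1): T(1) = -9, and the closed form gives -9. They agree.
For the inductive step, assume it holds for an arbitrary k ≥ 1, so T(k) = -5^k(k + 1) + 1.
Then T(k+1) = T(k) + (5^k(-4k - 9)) = (-5^k(k + 1) + 1) + (5^k(-4k - 9)).
Simplifying, T(k+1) = -5·5^k·k - 10·5^k + 1 = -5^(k+1)((k+1) + 1) + 1,
which is the closed form with t = k+1.
By the principle of mathematical induction, the result holds for all t ≥ 1.

T(t) = -5^t(t + 1) + 1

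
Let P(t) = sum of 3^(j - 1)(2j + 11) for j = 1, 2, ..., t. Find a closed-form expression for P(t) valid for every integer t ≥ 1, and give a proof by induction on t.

We claim P(t) = 3^t(t + 5) - 5 for all t ≥ 1.
Base step (t = 1): P(1) = 13, and the closed form gives 13. They agree.
Suppose the result is true for t = j, so P(j) = 3^j(j + 5) - 5.
Then P(j+1) = P(j) + (3^j(2j + 13)) = (3^j(j + 5) - 5) + (3^j(2j + 13)).
Simplifying, P(j+1) = 3·3^j·j + 18·3^j - 5 = 3^(j+1)((j+1) + 5) - 5,
which is the closed form with t = j+1.
Hence, by induction on t, the claim holds for every t ≥ 1.

P(t) = 3^t(t + 5) - 5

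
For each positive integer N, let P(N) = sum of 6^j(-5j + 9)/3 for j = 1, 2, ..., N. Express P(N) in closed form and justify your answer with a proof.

We claim P(N) = 2·6^N(-N + 2) - 4 for all N ≥ 1.
Base step (N = 1): P(1) = 8, and the closed form gives 8. They agree.
Inductive step: suppose the statement holds for some j ≥ 1, so P(j) = 2·6^j(-j + 2) - 4.
Then P(j+1) = P(j) + (6^j(-10j + 8)) = (2·6^j(-j + 2) - 4) + (6^j(-10j + 8)).
Simplifying, P(j+1) = -12·6^j·j + 12·6^j - 4 = 2·6^(j+1)(-(j+1) + 2) - 4,
which is the closed form with N = j+1.
By induction, the statement is established for all N ≥ 1.

P(N) = 2·6^N(-N + 2) - 4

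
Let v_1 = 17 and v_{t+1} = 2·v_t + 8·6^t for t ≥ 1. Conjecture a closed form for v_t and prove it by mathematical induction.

Computing the first terms: v_1 = 17, v_2 = 82, v_3 = 452. This suggests v_t = 5·2^(t - 1) + 2·6^t.
Base step (t = 1): the formula gives 17 = 17 = v_1.
Suppose the result is true for t = r, so v_r = 5·2^(r - 1) + 2·6^r.
Then v_{r+1} = 2·v_r + 8·6^r = 2·(5·2^(r - 1) + 2·6^r) + 8·6^r = 5·2^r + 2·6^(r + 1) = 5·2^((r+1) - 1) + 2·6^(r+1),
which is the claimed formula at t = r+1.
By induction, the statement is established for all t ≥ 1.

v_t = 5·2^(t - 1) + 2·6^t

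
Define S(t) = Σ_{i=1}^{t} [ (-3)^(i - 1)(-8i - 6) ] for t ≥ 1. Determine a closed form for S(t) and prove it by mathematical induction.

We claim S(t) = 2(-3)^t(t + 1) - 2 for all t ≥ 1.
Base case (t = 1): S(1) = -14, and the closed form gives -14. They agree.
For the inductive step, assume it holds for an arbitrary i ≥ 1, so S(i) = 2(-3)^i(i + 1) - 2.
Then S(i+1) = S(i) + ((-3)^i(-8i - 14)) = (2(-3)^i(i + 1) - 2) + ((-3)^i(-8i - 14)).
Simplifying, S(i+1) = -6(-3)^i·i - 12(-3)^i - 2 = 2(-3)^(i+1)((i+1) + 1) - 2,
which is the closed form with t = i+1.
By induction, the statement is established for all t ≥ 1.

S(t) = 2(-3)^t(t + 1) - 2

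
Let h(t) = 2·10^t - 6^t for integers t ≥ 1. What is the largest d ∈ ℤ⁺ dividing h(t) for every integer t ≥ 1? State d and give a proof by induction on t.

Computing the first values: h(1) = 14 and h(2) = 164; gcd(14, 164) = 2, so d ≤ 2.
We prove 2 | 2·10^t - 6^t for all t ≥ 1 by induction on t.
Base step (t = 1): h(1) = 14 = 2·(7), so 2 | h(1).
Inductive step: suppose the statement holds for some j ≥ 1, i.e. 2 | h(j). Then
h(j+1) − 10·h(j) = (2·10^(j+1) - 6^(j+1)) − 10·(2·10^j - 6^j) = (-1)·6^j·(6 − 10) = (4)·6^j. Since 2 | h(j) by the inductive hypothesis, 2 | 10·h(j); and 2 | 4 since 4 = 2·2. Therefore 2 | h(j+1).
Hence, by induction on t, the claim holds for every t ≥ 1.
Therefore the largest such d is 2.

d = 2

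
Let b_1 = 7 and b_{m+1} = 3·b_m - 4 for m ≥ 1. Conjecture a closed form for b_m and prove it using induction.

Computing the first terms: b_1 = 7, b_2 = 17, b_3 = 47. This suggests b_m = 5·3^(m - 1) + 2.
When m = 1: the formula gives 7 = 7 = b_1.
Inductive step: assume the claim holds for m = k, so b_k = 5·3^(k - 1) + 2.
Then b_{k+1} = 3·b_k - 4 = 3·(5·3^(k - 1) + 2) - 4 = 5·3^k + 2 = 5·3^((k+1) - 1) + 2,
which is the claimed formula at m = k+1.
This completes the induction.

b_m = 5·3^(m - 1) + 2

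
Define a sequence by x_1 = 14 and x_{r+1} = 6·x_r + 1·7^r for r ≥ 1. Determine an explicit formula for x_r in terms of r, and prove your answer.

x_r = 7·6^(r - 1) + 7^r

Computing the first terms: x_1 = 14, x_2 = 91, x_3 = 595. This suggests x_r = 7·6^(r - 1) + 7^r.
When r = 1: the formula gives 14 = 14 = x_1.
Inductive step: assume the claim holds for r = m, so x_m = 7·6^(m - 1) + 7^m.
Then x_{m+1} = 6·x_m + 1·7^m = 6·(7·6^(m - 1) + 7^m) + 1·7^m = 7·6^m + 7^(m + 1) = 7·6^((m+1) - 1) + 7^(m+1),
which is the claimed formula at r = m+1.
By induction, the statement is established for all r ≥ 1.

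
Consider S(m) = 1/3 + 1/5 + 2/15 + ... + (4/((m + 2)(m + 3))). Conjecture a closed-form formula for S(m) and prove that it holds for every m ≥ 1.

We claim S(m) = 4m/(3(m + 3)) for all m ≥ 1.
Base step (m = 1): S(1) = 1/3, and the closed form gives 1/3. They agree.
Suppose the result is true for m = p, so S(p) = 4p/(3(p + 3)).
Then S(p+1) = S(p) + (4/((p + 3)(p + 4))) = (4p/(3(p + 3))) + (4/((p + 3)(p + 4))).
Simplifying, S(p+1) = 4(p + 1)/(3(p + 4)) = 4(p+1)/(3((p+1) + 3)),
which is the closed form with m = p+1.
By the principle of mathematical induction, the result holds for all m ≥ 1.

S(m) = 4m/(3(m + 3))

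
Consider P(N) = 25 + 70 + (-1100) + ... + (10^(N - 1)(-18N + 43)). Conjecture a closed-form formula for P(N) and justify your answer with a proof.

We claim P(N) = 10^N(-2N + 5) - 5 for all N ≥ 1.
For the base case N = 1: P(1) = 25, and the closed form gives 25. They agree.
Suppose the result is true for N = r, so P(r) = 10^r(-2r + 5) - 5.
Then P(r+1) = P(r) + (10^r(-18r + 25)) = (10^r(-2r + 5) - 5) + (10^r(-18r + 25)).
Simplifying, P(r+1) = -20·10^r·r + 30·10^r - 5 = 10^(r+1)(-2(r+1) + 5) - 5,
which is the closed form with N = r+1.
Hence, by induction on N, the claim holds for every N ≥ 1.

P(N) = 10^N(-2N + 5) - 5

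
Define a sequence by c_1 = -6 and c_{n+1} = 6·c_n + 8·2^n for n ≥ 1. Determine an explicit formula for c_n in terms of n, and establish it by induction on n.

Computing the first terms: c_1 = -6, c_2 = -20, c_3 = -88. This suggests c_n = -2^(n + 1) - 2·6^(n - 1).
Base step (n = 1): the formula gives -6 = -6 = c_1.
Suppose the result is true for n = j, so c_j = -2^(j + 1) - 2·6^(j - 1).
Then c_{j+1} = 6·c_j + 8·2^j = 6·(-2^(j + 1) - 2·6^(j - 1)) + 8·2^j = -2^(j + 2) - 2·6^j = -2^((j+1) + 1) - 2·6^((j+1) - 1),
which is the claimed formula at n = j+1.
By induction, the statement is established for all n ≥ 1.

c_n = -2^(n + 1) - 2·6^(n - 1)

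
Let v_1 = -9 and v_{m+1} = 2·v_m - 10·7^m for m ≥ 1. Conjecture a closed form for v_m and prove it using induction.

v_m = 5·2^(m - 1) - 2·7^m

Computing the first terms: v_1 = -9, v_2 = -88, v_3 = -666. This suggests v_m = 5·2^(m - 1) - 2·7^m.
Base case (m = 1): the formula gives -9 = -9 = v_1.
For the inductive step, assume it holds for an arbitrary j ≥ 1, so v_j = 5·2^(j - 1) - 2·7^j.
Then v_{j+1} = 2·v_j - 10·7^j = 2·(5·2^(j - 1) - 2·7^j) - 10·7^j = 5·2^j - 2·7^(j + 1) = 5·2^((j+1) - 1) - 2·7^(j+1),
which is the claimed formula at m = j+1.
This completes the induction.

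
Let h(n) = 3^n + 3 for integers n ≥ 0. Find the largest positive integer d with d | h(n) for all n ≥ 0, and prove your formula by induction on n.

Computing the first values: h(0) = 4 and h(1) = 6; gcd(4, 6) = 2, so d ≤ 2.
We prove 2 | 3^n + 3 for all n ≥ 0 by induction on n.
Base case (n = 0): h(0) = 4 = 2·(2), so 2 | h(0).
Suppose the result is true for n = j, i.e. 2 | h(j). Then
h(j+1) = 3^(j+1) + 3 = 3·(3^j + 3) - 6 = 3·h(j) - 6. The first term is divisible by 2 by the inductive hypothesis, and -6 is divisible by 2. Hence 2 | h(j+1).
By the principle of mathematical induction, the result holds for all n ≥ 0.
Therefore the largest such d is 2.

d = 2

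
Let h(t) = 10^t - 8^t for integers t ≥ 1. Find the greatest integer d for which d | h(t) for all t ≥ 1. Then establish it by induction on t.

d = 2

Computing the first values: h(1) = 2 and h(2) = 36; gcd(2, 36) = 2, so d ≤ 2.
We prove 2 | 10^t - 8^t for all t ≥ 1 by induction on t.
When t = 1: h(1) = 2 = 2·(1), so 2 | h(1).
Inductive step: suppose the statement holds for some i ≥ 1, i.e. 2 | h(i). Then
10^{i+1} − 8^{i+1} = 10·10^i − 8·8^i = 10·(10^i − 8^i) + (2)·8^i. The first term is divisible by 2 by the inductive hypothesis, and the second term (2)·8^i is divisible by 2 since 2 | 2. Hence 2 | h(i+1).
Hence, by induction on t, the claim holds for every t ≥ 1.
Therefore the largest such d is 2.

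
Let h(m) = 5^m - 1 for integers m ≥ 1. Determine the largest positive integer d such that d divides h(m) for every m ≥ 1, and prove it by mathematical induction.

d = 4

Computing the first values: h(1) = 4 and h(2) = 24; gcd(4, 24) = 4, so d ≤ 4.
We prove 4 | 5^m - 1 for all m ≥ 1 by induction on m.
Base case (m = 1): h(1) = 4 = 4·(1), so 4 | h(1).
Suppose the result is true for m = p, i.e. 4 | h(p). Then
5^{p+1} − 1^{p+1} = 5·5^p − 1·1^p = 5·(5^p − 1^p) + (4)·1^p. The first term is divisible by 4 by the inductive hypothesis, and the second term (4)·1^p is divisible by 4 since 4 | 4. Hence 4 | h(p+1).
This completes the induction.
Therefore the largest such d is 4.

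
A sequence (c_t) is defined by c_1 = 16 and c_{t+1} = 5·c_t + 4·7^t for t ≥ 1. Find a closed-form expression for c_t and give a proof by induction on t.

c_t = 2·5^(t - 1) + 2·7^t

Computing the first terms: c_1 = 16, c_2 = 108, c_3 = 736. This suggests c_t = 2·5^(t - 1) + 2·7^t.
Base step (t = 1): the formula gives 16 = 16 = c_1.
For the inductive step, assume it holds for an arbitrary i ≥ 1, so c_i = 2·5^(i - 1) + 2·7^i.
Then c_{i+1} = 5·c_i + 4·7^i = 5·(2·5^(i - 1) + 2·7^i) + 4·7^i = 2·5^i + 2·7^(i + 1) = 2·5^((i+1) - 1) + 2·7^(i+1),
which is the claimed formula at t = i+1.
By induction, the statement is established for all t ≥ 1.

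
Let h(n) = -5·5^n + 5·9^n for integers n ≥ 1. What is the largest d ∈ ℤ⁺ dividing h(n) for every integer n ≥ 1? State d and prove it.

Computing the first values: h(1) = 20 and h(2) = 280; gcd(20, 280) = 20, so d ≤ 20.
We prove 20 | -5·5^n + 5·9^n for all n ≥ 1 by induction on n.
Base step (n = 1): h(1) = 20 = 20·(1), so 20 | h(1).
For the inductive step, assume it holds for an arbitrary j ≥ 1, i.e. 20 | h(j). Then
h(j+1) − 9·h(j) = (-5·5^(j+1) + 5·9^(j+1)) − 9·(-5·5^j + 5·9^j) = (-5)·5^j·(5 − 9) = (20)·5^j. Since 20 | h(j) by the inductive hypothesis, 20 | 9·h(j); and 20 | 20 since 20 = 20·1. Therefore 20 | h(j+1).
By induction, the statement is established for all n ≥ 1.
Therefore the largest such d is 20.

d = 20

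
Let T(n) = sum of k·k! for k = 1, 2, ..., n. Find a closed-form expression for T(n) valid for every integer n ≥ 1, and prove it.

We claim T(n) = (n + 1)! - 1 for all n ≥ 1.
Base case (n = 1): T(1) = 1, and the closed form gives 1. They agree.
For the inductive step, assume it holds for an arbitrary k ≥ 1, so T(k) = (k + 1)! - 1.
Then T(k+1) = T(k) + ((k + 1)(k + 1)!) = ((k + 1)! - 1) + ((k + 1)(k + 1)!).
Simplifying, T(k+1) = ((k+1) + 1)! - 1,
which is the closed form with n = k+1.
This completes the induction.

T(n) = (n + 1)! - 1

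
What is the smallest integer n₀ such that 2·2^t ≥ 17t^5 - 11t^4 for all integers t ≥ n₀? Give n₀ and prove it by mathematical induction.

At t = 26: 134217728 < 196956656, so the inequality fails and n₀ ≥ 27. We prove 2·2^t ≥ 17t^5 - 11t^4 for all t ≥ 27.
Base step (t = 27): 2·2^t = 268435456 and 17t^5 - 11t^4 = 238085568, so 268435456 ≥ 238085568.
For the inductive step, assume it holds for an arbitrary r ≥ 27, so 2·2^r ≥ 17r^5 - 11r^4.
Then 2·2^(r + 1) = 2·(2·2^r) ≥ 2·(17r^5 - 11r^4).
Also, for r ≥ 27 we have 2·(17r^5 - 11r^4) ≥ 17(r+1)^5 - 11(r+1)^4, since 2·(17r^5 - 11r^4) − (17(r+1)^5 - 11(r+1)^4) = 17r^5 - 96r^4 - 126r^3 - 104r^2 - 41r - 6, which is nonnegative for all r ≥ 27.
Combining, 2·2^(r + 1) ≥ 17(r+1)^5 - 11(r+1)^4.
By induction, the statement is established for all t ≥ 27.
Hence the smallest such n₀ is 27.

n₀ = 27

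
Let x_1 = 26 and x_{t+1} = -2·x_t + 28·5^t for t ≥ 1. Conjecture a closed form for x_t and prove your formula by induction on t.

x_t = -3(-2)^t + 4·5^t

Computing the first terms: x_1 = 26, x_2 = 88, x_3 = 524. This suggests x_t = -3(-2)^t + 4·5^t.
For the base case t = 1: the formula gives 26 = 26 = x_1.
Inductive step: assume the claim holds for t = i, so x_i = -3(-2)^i + 4·5^i.
Then x_{i+1} = -2·x_i + 28·5^i = -2·(-3(-2)^i + 4·5^i) + 28·5^i = -3(-2)^(i + 1) + 4·5^(i + 1),
which is the claimed formula at t = i+1.
Hence, by induction on t, the claim holds for every t ≥ 1.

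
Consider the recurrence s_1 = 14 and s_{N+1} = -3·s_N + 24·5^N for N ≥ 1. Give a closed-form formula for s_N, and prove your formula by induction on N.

Computing the first terms: s_1 = 14, s_2 = 78, s_3 = 366. This suggests s_N = -(-3)^(N - 1) + 3·5^N.
Base case (N = 1): the formula gives 14 = 14 = s_1.
Inductive step: assume the claim holds for N = i, so s_i = -(-3)^(i - 1) + 3·5^i.
Then s_{i+1} = -3·s_i + 24·5^i = -3·(-(-3)^(i - 1) + 3·5^i) + 24·5^i = -(-3)^i + 3·5^(i + 1) = -(-3)^((i+1) - 1) + 3·5^(i+1),
which is the claimed formula at N = i+1.
Hence, by induction on N, the claim holds for every N ≥ 1.

s_N = -(-3)^(N - 1) + 3·5^N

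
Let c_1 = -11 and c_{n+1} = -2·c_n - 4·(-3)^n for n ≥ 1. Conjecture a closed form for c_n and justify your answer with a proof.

c_n = (-2)^(n - 1) + 4(-3)^n

Computing the first terms: c_1 = -11, c_2 = 34, c_3 = -104. This suggests c_n = (-2)^(n - 1) + 4(-3)^n.
Base step (n = 1): the formula gives -11 = -11 = c_1.
For the inductive step, assume it holds for an arbitrary j ≥ 1, so c_j = (-2)^(j - 1) + 4(-3)^j.
Then c_{j+1} = -2·c_j - 4·(-3)^j = -2·((-2)^(j - 1) + 4(-3)^j) - 4·(-3)^j = (-2)^j + 4(-3)^(j + 1) = (-2)^((j+1) - 1) + 4(-3)^(j+1),
which is the claimed formula at n = j+1.
This completes the induction.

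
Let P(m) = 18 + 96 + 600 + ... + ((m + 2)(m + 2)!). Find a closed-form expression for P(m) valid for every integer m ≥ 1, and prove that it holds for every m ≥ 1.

We claim P(m) = (m + 3)! - 6 for all m ≥ 1.
For the base case m = 1: P(1) = 18, and the closed form gives 18. They agree.
For the inductive step, assume it holds for an arbitrary p ≥ 1, so P(p) = (p + 3)! - 6.
Then P(p+1) = P(p) + ((p + 3)(p + 3)!) = ((p + 3)! - 6) + ((p + 3)(p + 3)!).
Simplifying, P(p+1) = ((p+1) + 3)! - 6,
which is the closed form with m = p+1.
This completes the induction.

P(m) = (m + 3)! - 6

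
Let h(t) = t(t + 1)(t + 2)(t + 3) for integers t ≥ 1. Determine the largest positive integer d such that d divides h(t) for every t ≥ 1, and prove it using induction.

d = 24

Computing the first values: h(1) = 24 and h(2) = 120; gcd(24, 120) = 24, so d ≤ 24.
We prove 24 | t(t + 1)(t + 2)(t + 3) for all t ≥ 1 by induction on t.
For the base case t = 1: h(1) = 24 = 24·(1), so 24 | h(1).
Inductive step: suppose the statement holds for some k ≥ 1, i.e. 24 | h(k). Then
h(k+1) − h(k) = (k+1)·(k+2)·(k+3)·(k+4) − k·(k+1)·(k+2)·(k+3) = (k+1)·(k+2)·(k+3)·[(k+4) − k] = 4·(k+1)·(k+2)·(k+3). The product of 3 consecutive integers is divisible by (3)! = 6, so h(k+1) − h(k) is divisible by 4·6 = 24. By the inductive hypothesis 24 | h(k), hence 24 | h(k+1).
By the principle of mathematical induction, the result holds for all t ≥ 1.
Therefore the largest such d is 24.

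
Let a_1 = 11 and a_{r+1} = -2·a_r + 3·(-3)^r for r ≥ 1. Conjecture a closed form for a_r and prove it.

a_r = -(-2)^r + (-3)^(r + 1)

Computing the first terms: a_1 = 11, a_2 = -31, a_3 = 89. This suggests a_r = -(-2)^r + (-3)^(r + 1).
When r = 1: the formula gives 11 = 11 = a_1.
Inductive step: suppose the statement holds for some p ≥ 1, so a_p = -(-2)^p + (-3)^(p + 1).
Then a_{p+1} = -2·a_p + 3·(-3)^p = -2·(-(-2)^p + (-3)^(p + 1)) + 3·(-3)^p = -(-2)^(p + 1) + (-3)^(p + 2) = -(-2)^(p+1) + (-3)^((p+1) + 1),
which is the claimed formula at r = p+1.
This completes the induction.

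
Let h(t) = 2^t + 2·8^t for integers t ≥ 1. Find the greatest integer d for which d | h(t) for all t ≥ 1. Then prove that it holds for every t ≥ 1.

Computing the first values: h(1) = 18 and h(2) = 132; gcd(18, 132) = 6, so d ≤ 6.
We prove 6 | 2^t + 2·8^t for all t ≥ 1 by induction on t.
Base case (t = 1): h(1) = 18 = 6·(3), so 6 | h(1).
Suppose the result is true for t = k, i.e. 6 | h(k). Then
h(k+1) − 8·h(k) = (2^(k+1) + 2·8^(k+1)) − 8·(2^k + 2·8^k) = (1)·2^k·(2 − 8) = (-6)·2^k. Since 6 | h(k) by the inductive hypothesis, 6 | 8·h(k); and 6 | -6 since -6 = 6·-1. Therefore 6 | h(k+1).
By induction, the statement is established for all t ≥ 1.
Therefore the largest such d is 6.

d = 6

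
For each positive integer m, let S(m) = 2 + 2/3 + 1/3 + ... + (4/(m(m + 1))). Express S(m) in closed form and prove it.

S(m) = 4m/(m + 1)

We claim S(m) = 4m/(m + 1) for all m ≥ 1.
Base case (m = 1): S(1) = 2, and the closed form gives 2. They agree.
Suppose the result is true for m = p, so S(p) = 4p/(p + 1).
Then S(p+1) = S(p) + (4/((p + 1)(p + 2))) = (4p/(p + 1)) + (4/((p + 1)(p + 2))).
Simplifying, S(p+1) = 4(p + 1)/(p + 2) = 4(p+1)/((p+1) + 1),
which is the closed form with m = p+1.
Hence, by induction on m, the claim holds for every m ≥ 1.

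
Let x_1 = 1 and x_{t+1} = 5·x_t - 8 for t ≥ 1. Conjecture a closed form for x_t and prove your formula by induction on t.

x_t = -5^(t - 1) + 2

Computing the first terms: x_1 = 1, x_2 = -3, x_3 = -23. This suggests x_t = -5^(t - 1) + 2.
Base step (t = 1): the formula gives 1 = 1 = x_1.
Inductive step: suppose the statement holds for some i ≥ 1, so x_i = -5^(i - 1) + 2.
Then x_{i+1} = 5·x_i - 8 = 5·(-5^(i - 1) + 2) - 8 = -5^i + 2 = -5^((i+1) - 1) + 2,
which is the claimed formula at t = i+1.
By induction, the statement is established for all t ≥ 1.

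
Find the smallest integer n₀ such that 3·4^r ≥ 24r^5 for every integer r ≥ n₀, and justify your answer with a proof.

At r = 9: 786432 < 1417176, so the inequality fails and n₀ ≥ 10. We prove 3·4^r ≥ 24r^5 for all r ≥ 10.
When r = 10: 3·4^r = 3145728 and 24r^5 = 2400000, so 3145728 ≥ 2400000.
For the inductive step, assume it holds for an arbitrary k ≥ 10, so 3·4^k ≥ 24k^5.
Then 3·4^(k + 1) = 4·(3·4^k) ≥ 4·(24k^5).
Also, for k ≥ 10 we have 4·(24k^5) ≥ 24(k+1)^5, since 4 ≥ (1 + 1/k)^5 for all k ≥ 10.
Combining, 3·4^(k + 1) ≥ 24(k+1)^5.
By the principle of mathematical induction, the result holds for all r ≥ 10.
Hence the smallest such n₀ is 10.

n₀ = 10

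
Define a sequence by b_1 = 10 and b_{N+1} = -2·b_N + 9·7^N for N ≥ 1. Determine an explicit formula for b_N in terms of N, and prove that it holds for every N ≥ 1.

Computing the first terms: b_1 = 10, b_2 = 43, b_3 = 355. This suggests b_N = 3(-2)^(N - 1) + 7^N.
When N = 1: the formula gives 10 = 10 = b_1.
For the inductive step, assume it holds for an arbitrary j ≥ 1, so b_j = 3(-2)^(j - 1) + 7^j.
Then b_{j+1} = -2·b_j + 9·7^j = -2·(3(-2)^(j - 1) + 7^j) + 9·7^j = 3(-2)^j + 7^(j + 1) = 3(-2)^((j+1) - 1) + 7^(j+1),
which is the claimed formula at N = j+1.
By induction, the statement is established for all N ≥ 1.

b_N = 3(-2)^(N - 1) + 7^N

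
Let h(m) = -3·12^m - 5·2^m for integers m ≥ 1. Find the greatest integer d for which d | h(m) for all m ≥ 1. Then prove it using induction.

d = 2

Computing the first values: h(1) = -46 and h(2) = -452; gcd(-46, -452) = 2, so d ≤ 2.
We prove 2 | -3·12^m - 5·2^m for all m ≥ 1 by induction on m.
When m = 1: h(1) = -46 = 2·(-23), so 2 | h(1).
Inductive step: assume the claim holds for m = k, i.e. 2 | h(k). Then
h(k+1) − 12·h(k) = (-3·12^(k+1) - 5·2^(k+1)) − 12·(-3·12^k - 5·2^k) = (-5)·2^k·(2 − 12) = (50)·2^k. Since 2 | h(k) by the inductive hypothesis, 2 | 12·h(k); and 2 | 50 since 50 = 2·25. Therefore 2 | h(k+1).
By the principle of mathematical induction, the result holds for all m ≥ 1.
Therefore the largest such d is 2.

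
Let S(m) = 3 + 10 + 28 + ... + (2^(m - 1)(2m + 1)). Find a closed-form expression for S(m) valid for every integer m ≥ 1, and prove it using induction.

S(m) = 2^m(2m - 1) + 1

We claim S(m) = 2^m(2m - 1) + 1 for all m ≥ 1.
Base case (m = 1): S(1) = 3, and the closed form gives 3. They agree.
Inductive step: suppose the statement holds for some p ≥ 1, so S(p) = 2^p(2p - 1) + 1.
Then S(p+1) = S(p) + (2^p(2p + 3)) = (2^p(2p - 1) + 1) + (2^p(2p + 3)).
Simplifying, S(p+1) = 2^(p + 1) + 2^(p + 2)p + 1 = 2^(p+1)(2(p+1) - 1) + 1,
which is the closed form with m = p+1.
By the principle of mathematical induction, the result holds for all m ≥ 1.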